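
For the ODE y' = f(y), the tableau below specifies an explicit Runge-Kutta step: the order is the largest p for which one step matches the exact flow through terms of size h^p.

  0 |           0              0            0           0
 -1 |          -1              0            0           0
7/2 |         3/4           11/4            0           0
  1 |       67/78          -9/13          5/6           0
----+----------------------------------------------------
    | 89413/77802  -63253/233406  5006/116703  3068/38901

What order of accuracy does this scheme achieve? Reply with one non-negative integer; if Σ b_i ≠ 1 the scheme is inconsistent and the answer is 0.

b = (89413/77802, -63253/233406, 5006/116703, 3068/38901)
c = (0, -1, 7/2, 1)
Ac = (0, 0, -11/4, 563/156)
Σ b_i: 89413/77802·1 + (-63253/233406)·1 + 5006/116703·1 + 3068/38901·1 = 1 ✓
b·c: (-63253/233406)·(-1) + 5006/116703·7/2 + 3068/38901·1 = 1/2 ✓
b·c²: (-63253/233406)·1 + 5006/116703·49/4 + 3068/38901·1 = 1/3 ✓
b·Ac: 5006/116703·(-11/4) + 3068/38901·563/156 = 1/6 ✓
b·c³: (-63253/233406)·(-1) + 5006/116703·343/8 + 3068/38901·1 = 113539/51868 ≠ 1/4 ⇒ order 3.
b·(c∘Ac): 5006/116703·(-77/8) + 3068/38901·563/156 = -59863/466812 ≠ 1/8
b·Ac²: 5006/116703·11/4 + 3068/38901·2969/312 = 33784/38901 ≠ 1/12
b·A²c: 3068/38901·(-55/24) = -42185/233406 ≠ 1/24

3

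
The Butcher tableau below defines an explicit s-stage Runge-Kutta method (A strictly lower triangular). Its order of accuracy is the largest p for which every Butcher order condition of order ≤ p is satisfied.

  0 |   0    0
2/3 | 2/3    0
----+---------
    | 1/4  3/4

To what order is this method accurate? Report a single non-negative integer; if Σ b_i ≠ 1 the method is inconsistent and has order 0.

b = (1/4, 3/4)
c = (0, 2/3)
Σ b_i: 1/4·1 + 3/4·1 = 1 ✓
b·c: 3/4·2/3 = 1/2 ✓; 2 stages ⇒ order 2.

2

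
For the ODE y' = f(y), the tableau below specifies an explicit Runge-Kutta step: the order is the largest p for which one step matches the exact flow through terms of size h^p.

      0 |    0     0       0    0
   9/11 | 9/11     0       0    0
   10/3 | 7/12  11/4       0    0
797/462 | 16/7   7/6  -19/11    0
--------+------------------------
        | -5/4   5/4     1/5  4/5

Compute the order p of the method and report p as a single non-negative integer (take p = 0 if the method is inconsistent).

b = (-5/4, 5/4, 1/5, 4/5)
c = (0, 9/11, 10/3, 797/462)
Ac = (0, 0, 9/4, -317/66)
Σ b_i: (-5/4)·1 + 5/4·1 + 1/5·1 + 4/5·1 = 1 ✓
b·c: 5/4·9/11 + 1/5·10/3 + 4/5·797/462 = 4727/1540 ≠ 1/2 ⇒ order 1.

1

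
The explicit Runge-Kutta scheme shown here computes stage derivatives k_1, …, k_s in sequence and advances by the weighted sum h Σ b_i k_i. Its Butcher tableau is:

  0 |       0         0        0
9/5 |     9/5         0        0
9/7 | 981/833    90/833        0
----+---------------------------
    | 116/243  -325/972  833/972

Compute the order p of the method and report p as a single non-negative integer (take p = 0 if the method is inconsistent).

b = (116/243, -325/972, 833/972)
c = (0, 9/5, 9/7)
Ac = (0, 0, 162/833)
Σ b_i: 116/243·1 + (-325/972)·1 + 833/972·1 = 1 ✓
b·c: (-325/972)·9/5 + 833/972·9/7 = 1/2 ✓
b·c²: (-325/972)·81/25 + 833/972·81/49 = 1/3 ✓
b·Ac: 833/972·162/833 = 1/6 ✓; 3 stages ⇒ order 3.

3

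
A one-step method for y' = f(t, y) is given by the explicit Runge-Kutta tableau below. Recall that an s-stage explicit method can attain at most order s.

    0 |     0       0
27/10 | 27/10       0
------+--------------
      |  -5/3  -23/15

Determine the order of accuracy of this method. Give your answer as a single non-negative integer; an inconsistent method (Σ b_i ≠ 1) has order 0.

0

b = (-5/3, -23/15)
c = (0, 27/10)
Σ b_i: (-5/3)·1 + (-23/15)·1 = -16/5 ≠ 1 ⇒ order 0.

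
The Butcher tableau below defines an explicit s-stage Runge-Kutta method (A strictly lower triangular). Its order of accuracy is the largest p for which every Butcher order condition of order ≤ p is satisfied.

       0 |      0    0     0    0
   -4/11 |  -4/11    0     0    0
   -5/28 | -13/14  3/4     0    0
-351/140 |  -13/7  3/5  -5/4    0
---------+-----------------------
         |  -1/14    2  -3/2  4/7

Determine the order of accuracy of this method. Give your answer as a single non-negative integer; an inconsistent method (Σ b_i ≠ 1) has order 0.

b = (-1/14, 2, -3/2, 4/7)
c = (0, -4/11, -5/28, -351/140)
Ac = (0, 0, -3/11, 31/6160)
Σ b_i: (-1/14)·1 + 2·1 + (-3/2)·1 + 4/7·1 = 1 ✓
b·c: 2·(-4/11) + (-3/2)·(-5/28) + 4/7·(-351/140) = -40793/21560 ≠ 1/2 ⇒ order 1.

1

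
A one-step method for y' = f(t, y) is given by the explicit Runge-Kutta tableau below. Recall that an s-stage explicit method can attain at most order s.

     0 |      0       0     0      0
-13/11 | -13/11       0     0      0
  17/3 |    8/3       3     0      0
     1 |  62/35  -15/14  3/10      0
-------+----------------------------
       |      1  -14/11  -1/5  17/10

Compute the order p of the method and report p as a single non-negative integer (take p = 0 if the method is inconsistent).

b = (1, -14/11, -1/5, 17/10)
c = (0, -13/11, 17/3, 1)
Ac = (0, 0, -39/11, 1142/385)
Σ b_i: 1·1 + (-14/11)·1 + (-1/5)·1 + 17/10·1 = 27/22 ≠ 1 ⇒ order 0.

0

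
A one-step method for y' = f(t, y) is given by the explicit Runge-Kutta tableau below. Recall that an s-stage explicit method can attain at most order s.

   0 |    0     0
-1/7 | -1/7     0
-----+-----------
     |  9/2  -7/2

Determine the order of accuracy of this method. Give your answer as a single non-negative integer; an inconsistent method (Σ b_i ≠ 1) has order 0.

b = (9/2, -7/2)
c = (0, -1/7)
Σ b_i: 9/2·1 + (-7/2)·1 = 1 ✓
b·c: (-7/2)·(-1/7) = 1/2 ✓; 2 stages ⇒ order 2.

2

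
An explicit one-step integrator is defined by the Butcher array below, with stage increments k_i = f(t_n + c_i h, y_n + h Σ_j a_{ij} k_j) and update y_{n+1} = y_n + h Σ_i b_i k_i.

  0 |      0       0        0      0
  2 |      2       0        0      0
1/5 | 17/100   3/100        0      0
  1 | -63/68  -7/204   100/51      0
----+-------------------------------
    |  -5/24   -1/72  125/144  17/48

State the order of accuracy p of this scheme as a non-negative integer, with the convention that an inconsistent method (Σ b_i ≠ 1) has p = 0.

4

b = (-5/24, -1/72, 125/144, 17/48)
c = (0, 2, 1/5, 1)
Ac = (0, 0, 3/50, 11/34)
Σ b_i: (-5/24)·1 + (-1/72)·1 + 125/144·1 + 17/48·1 = 1 ✓
b·c: (-1/72)·2 + 125/144·1/5 + 17/48·1 = 1/2 ✓
b·c²: (-1/72)·4 + 125/144·1/25 + 17/48·1 = 1/3 ✓
b·Ac: 125/144·3/50 + 17/48·11/34 = 1/6 ✓
b·c³: (-1/72)·8 + 125/144·1/125 + 17/48·1 = 1/4 ✓
b·(c∘Ac): 125/144·3/250 + 17/48·11/34 = 1/8 ✓
b·Ac²: 125/144·3/25 + 17/48·(-1/17) = 1/12 ✓
b·A²c: 17/48·2/17 = 1/24 ✓; 4 stages ⇒ order 4.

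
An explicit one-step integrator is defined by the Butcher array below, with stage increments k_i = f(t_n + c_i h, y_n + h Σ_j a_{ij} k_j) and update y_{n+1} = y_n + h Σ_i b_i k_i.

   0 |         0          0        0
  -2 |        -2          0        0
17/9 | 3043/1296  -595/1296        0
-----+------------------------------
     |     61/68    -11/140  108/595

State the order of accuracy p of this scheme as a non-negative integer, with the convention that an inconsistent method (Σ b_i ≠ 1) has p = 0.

b = (61/68, -11/140, 108/595)
c = (0, -2, 17/9)
Ac = (0, 0, 595/648)
Σ b_i: 61/68·1 + (-11/140)·1 + 108/595·1 = 1 ✓
b·c: (-11/140)·(-2) + 108/595·17/9 = 1/2 ✓
b·c²: (-11/140)·4 + 108/595·289/81 = 1/3 ✓
b·Ac: 108/595·595/648 = 1/6 ✓; 3 stages ⇒ order 3.

3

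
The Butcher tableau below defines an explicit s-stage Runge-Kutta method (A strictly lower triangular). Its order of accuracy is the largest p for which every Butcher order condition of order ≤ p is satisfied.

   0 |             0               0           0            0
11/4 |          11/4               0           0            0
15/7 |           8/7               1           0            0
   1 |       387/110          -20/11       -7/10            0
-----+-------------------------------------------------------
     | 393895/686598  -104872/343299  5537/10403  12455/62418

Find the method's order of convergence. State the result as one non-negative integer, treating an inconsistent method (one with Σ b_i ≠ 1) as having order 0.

b = (393895/686598, -104872/343299, 5537/10403, 12455/62418)
c = (0, 11/4, 15/7, 1)
Ac = (0, 0, 11/4, -13/2)
Σ b_i: 393895/686598·1 + (-104872/343299)·1 + 5537/10403·1 + 12455/62418·1 = 1 ✓
b·c: (-104872/343299)·11/4 + 5537/10403·15/7 + 12455/62418·1 = 1/2 ✓
b·c²: (-104872/343299)·121/16 + 5537/10403·225/49 + 12455/62418·1 = 1/3 ✓
b·Ac: 5537/10403·11/4 + 12455/62418·(-13/2) = 1/6 ✓
b·c³: (-104872/343299)·1331/64 + 5537/10403·3375/343 + 12455/62418·1 = -533861/582568 ≠ 1/4 ⇒ order 3.
b·(c∘Ac): 5537/10403·165/28 + 12455/62418·(-13/2) = 114815/62418 ≠ 1/8
b·Ac²: 5537/10403·121/16 + 12455/62418·(-475/28) = 2237267/3495408 ≠ 1/12
b·A²c: 12455/62418·(-77/40) = -191807/499344 ≠ 1/24

3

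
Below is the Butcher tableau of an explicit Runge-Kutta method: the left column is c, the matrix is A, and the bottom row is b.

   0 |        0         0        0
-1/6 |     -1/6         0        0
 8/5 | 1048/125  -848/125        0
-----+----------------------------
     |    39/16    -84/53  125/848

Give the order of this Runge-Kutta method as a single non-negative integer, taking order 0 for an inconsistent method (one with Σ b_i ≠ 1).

b = (39/16, -84/53, 125/848)
c = (0, -1/6, 8/5)
Ac = (0, 0, 424/375)
Σ b_i: 39/16·1 + (-84/53)·1 + 125/848·1 = 1 ✓
b·c: (-84/53)·(-1/6) + 125/848·8/5 = 1/2 ✓
b·c²: (-84/53)·1/36 + 125/848·64/25 = 1/3 ✓
b·Ac: 125/848·424/375 = 1/6 ✓; 3 stages ⇒ order 3.

3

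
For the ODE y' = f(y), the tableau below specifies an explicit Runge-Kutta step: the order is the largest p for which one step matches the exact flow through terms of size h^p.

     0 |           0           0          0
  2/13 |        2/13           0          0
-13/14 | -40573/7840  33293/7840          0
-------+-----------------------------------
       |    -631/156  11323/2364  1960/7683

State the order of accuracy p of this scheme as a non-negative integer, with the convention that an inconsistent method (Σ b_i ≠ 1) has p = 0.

b = (-631/156, 11323/2364, 1960/7683)
c = (0, 2/13, -13/14)
Ac = (0, 0, 2561/3920)
Σ b_i: (-631/156)·1 + 11323/2364·1 + 1960/7683·1 = 1 ✓
b·c: 11323/2364·2/13 + 1960/7683·(-13/14) = 1/2 ✓
b·c²: 11323/2364·4/169 + 1960/7683·169/196 = 1/3 ✓
b·Ac: 1960/7683·2561/3920 = 1/6 ✓; 3 stages ⇒ order 3.

3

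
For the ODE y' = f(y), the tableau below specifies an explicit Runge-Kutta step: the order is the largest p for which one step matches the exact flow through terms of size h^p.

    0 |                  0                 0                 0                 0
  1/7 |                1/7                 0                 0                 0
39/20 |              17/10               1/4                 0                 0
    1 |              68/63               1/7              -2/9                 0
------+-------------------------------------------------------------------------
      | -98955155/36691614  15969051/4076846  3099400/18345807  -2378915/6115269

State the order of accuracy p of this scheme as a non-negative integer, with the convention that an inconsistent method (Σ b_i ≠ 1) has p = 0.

3

b = (-98955155/36691614, 15969051/4076846, 3099400/18345807, -2378915/6115269)
c = (0, 1/7, 39/20, 1)
Ac = (0, 0, 1/28, -607/1470)
Σ b_i: (-98955155/36691614)·1 + 15969051/4076846·1 + 3099400/18345807·1 + (-2378915/6115269)·1 = 1 ✓
b·c: 15969051/4076846·1/7 + 3099400/18345807·39/20 + (-2378915/6115269)·1 = 1/2 ✓
b·c²: 15969051/4076846·1/49 + 3099400/18345807·1521/400 + (-2378915/6115269)·1 = 1/3 ✓
b·Ac: 3099400/18345807·1/28 + (-2378915/6115269)·(-607/1470) = 1/6 ✓
b·c³: 15969051/4076846·1/343 + 3099400/18345807·59319/8000 + (-2378915/6115269)·1 = 214059001/244610760 ≠ 1/4 ⇒ order 3.
b·(c∘Ac): 3099400/18345807·39/560 + (-2378915/6115269)·(-607/1470) = 22139549/128420649 ≠ 1/8
b·Ac²: 3099400/18345807·1/196 + (-2378915/6115269)·(-57767/68600) = 1687155667/5136825960 ≠ 1/12
b·A²c: (-2378915/6115269)·(-1/126) = 339845/110074842 ≠ 1/24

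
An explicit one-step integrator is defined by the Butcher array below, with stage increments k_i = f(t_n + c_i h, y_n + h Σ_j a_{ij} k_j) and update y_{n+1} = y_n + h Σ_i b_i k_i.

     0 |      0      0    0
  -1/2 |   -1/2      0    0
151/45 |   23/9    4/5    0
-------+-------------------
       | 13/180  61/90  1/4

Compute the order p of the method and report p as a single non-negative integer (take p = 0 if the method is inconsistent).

2

b = (13/180, 61/90, 1/4)
c = (0, -1/2, 151/45)
Ac = (0, 0, -2/5)
Σ b_i: 13/180·1 + 61/90·1 + 1/4·1 = 1 ✓
b·c: 61/90·(-1/2) + 1/4·151/45 = 1/2 ✓
b·c²: 61/90·1/4 + 1/4·22801/2025 = 48347/16200 ≠ 1/3 ⇒ order 2.
b·Ac: 1/4·(-2/5) = -1/10 ≠ 1/6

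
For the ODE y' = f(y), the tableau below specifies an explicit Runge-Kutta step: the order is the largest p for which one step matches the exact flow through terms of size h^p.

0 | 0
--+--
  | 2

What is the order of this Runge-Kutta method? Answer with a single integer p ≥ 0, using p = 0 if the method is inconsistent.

b = (2)
c = (0)
Σ b_i: 2·1 = 2 ≠ 1 ⇒ order 0.

0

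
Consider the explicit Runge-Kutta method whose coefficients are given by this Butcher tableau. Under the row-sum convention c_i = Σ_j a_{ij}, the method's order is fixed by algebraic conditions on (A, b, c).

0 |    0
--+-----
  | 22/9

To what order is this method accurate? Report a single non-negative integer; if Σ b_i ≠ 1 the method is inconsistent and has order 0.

0

b = (22/9)
c = (0)
Σ b_i: 22/9·1 = 22/9 ≠ 1 ⇒ order 0.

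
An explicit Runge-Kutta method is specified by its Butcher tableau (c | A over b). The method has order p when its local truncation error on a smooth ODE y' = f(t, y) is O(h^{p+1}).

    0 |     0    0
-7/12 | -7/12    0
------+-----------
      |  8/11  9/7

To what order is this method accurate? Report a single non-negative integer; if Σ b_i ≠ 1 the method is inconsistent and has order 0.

0

b = (8/11, 9/7)
c = (0, -7/12)
Σ b_i: 8/11·1 + 9/7·1 = 155/77 ≠ 1 ⇒ order 0.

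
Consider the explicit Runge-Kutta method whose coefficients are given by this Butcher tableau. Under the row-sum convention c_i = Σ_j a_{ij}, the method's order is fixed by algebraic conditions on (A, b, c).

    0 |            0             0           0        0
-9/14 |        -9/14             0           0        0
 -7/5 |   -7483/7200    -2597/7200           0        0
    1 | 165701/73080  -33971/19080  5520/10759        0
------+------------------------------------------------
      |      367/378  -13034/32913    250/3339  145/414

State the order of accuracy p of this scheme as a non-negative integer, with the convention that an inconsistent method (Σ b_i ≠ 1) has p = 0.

b = (367/378, -13034/32913, 250/3339, 145/414)
c = (0, -9/14, -7/5, 1)
Ac = (0, 0, 371/1600, 989/2320)
Σ b_i: 367/378·1 + (-13034/32913)·1 + 250/3339·1 + 145/414·1 = 1 ✓
b·c: (-13034/32913)·(-9/14) + 250/3339·(-7/5) + 145/414·1 = 1/2 ✓
b·c²: (-13034/32913)·81/196 + 250/3339·49/25 + 145/414·1 = 1/3 ✓
b·Ac: 250/3339·371/1600 + 145/414·989/2320 = 1/6 ✓
b·c³: (-13034/32913)·(-729/2744) + 250/3339·(-343/125) + 145/414·1 = 1/4 ✓
b·(c∘Ac): 250/3339·(-2597/8000) + 145/414·989/2320 = 1/8 ✓
b·Ac²: 250/3339·(-477/3200) + 145/414·8763/32480 = 1/12 ✓
b·A²c: 145/414·69/580 = 1/24 ✓; 4 stages ⇒ order 4.

4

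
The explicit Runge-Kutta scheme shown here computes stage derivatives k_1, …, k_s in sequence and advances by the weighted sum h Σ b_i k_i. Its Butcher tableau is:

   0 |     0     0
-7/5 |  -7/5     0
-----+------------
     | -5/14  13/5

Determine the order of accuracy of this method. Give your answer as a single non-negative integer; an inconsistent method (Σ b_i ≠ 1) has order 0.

b = (-5/14, 13/5)
c = (0, -7/5)
Σ b_i: (-5/14)·1 + 13/5·1 = 157/70 ≠ 1 ⇒ order 0.

0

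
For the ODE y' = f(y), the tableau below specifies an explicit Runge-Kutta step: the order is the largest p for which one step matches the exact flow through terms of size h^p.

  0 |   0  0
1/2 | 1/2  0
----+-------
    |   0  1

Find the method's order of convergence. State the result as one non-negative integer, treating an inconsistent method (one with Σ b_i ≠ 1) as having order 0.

2

b = (0, 1)
c = (0, 1/2)
Σ b_i: 1·1 = 1 ✓
b·c: 1·1/2 = 1/2 ✓; 2 stages ⇒ order 2.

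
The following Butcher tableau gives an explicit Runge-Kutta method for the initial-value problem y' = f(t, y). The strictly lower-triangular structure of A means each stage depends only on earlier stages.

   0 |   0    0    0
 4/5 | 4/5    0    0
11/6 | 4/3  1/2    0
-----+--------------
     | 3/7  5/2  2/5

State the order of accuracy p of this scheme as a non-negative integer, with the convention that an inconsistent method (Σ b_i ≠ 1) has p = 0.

0

b = (3/7, 5/2, 2/5)
c = (0, 4/5, 11/6)
Ac = (0, 0, 2/5)
Σ b_i: 3/7·1 + 5/2·1 + 2/5·1 = 233/70 ≠ 1 ⇒ order 0.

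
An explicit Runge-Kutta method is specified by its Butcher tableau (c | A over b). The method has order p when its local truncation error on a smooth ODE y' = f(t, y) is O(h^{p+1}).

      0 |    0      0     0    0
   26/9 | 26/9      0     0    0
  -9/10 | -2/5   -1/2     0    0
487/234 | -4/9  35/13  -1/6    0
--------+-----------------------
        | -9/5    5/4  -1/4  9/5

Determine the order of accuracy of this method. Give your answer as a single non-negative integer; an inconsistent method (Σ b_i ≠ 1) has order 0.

1

b = (-9/5, 5/4, -1/4, 9/5)
c = (0, 26/9, -9/10, 487/234)
Ac = (0, 0, -13/9, 1427/180)
Σ b_i: (-9/5)·1 + 5/4·1 + (-1/4)·1 + 9/5·1 = 1 ✓
b·c: 5/4·26/9 + (-1/4)·(-9/10) + 9/5·487/234 = 7097/936 ≠ 1/2 ⇒ order 1.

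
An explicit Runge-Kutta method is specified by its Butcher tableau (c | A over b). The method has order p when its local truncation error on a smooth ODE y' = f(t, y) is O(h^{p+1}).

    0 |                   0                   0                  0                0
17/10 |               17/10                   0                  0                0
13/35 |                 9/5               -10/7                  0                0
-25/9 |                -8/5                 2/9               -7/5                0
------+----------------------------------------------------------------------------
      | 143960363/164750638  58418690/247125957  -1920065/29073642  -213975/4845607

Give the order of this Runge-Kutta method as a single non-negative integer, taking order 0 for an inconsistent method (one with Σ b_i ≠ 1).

3

b = (143960363/164750638, 58418690/247125957, -1920065/29073642, -213975/4845607)
c = (0, 17/10, 13/35, -25/9)
Ac = (0, 0, -17/7, -32/225)
Σ b_i: 143960363/164750638·1 + 58418690/247125957·1 + (-1920065/29073642)·1 + (-213975/4845607)·1 = 1 ✓
b·c: 58418690/247125957·17/10 + (-1920065/29073642)·13/35 + (-213975/4845607)·(-25/9) = 1/2 ✓
b·c²: 58418690/247125957·289/100 + (-1920065/29073642)·169/1225 + (-213975/4845607)·625/81 = 1/3 ✓
b·Ac: (-1920065/29073642)·(-17/7) + (-213975/4845607)·(-32/225) = 1/6 ✓
b·c³: 58418690/247125957·4913/1000 + (-1920065/29073642)·2197/42875 + (-213975/4845607)·(-15625/729) = 14825590337/7044767100 ≠ 1/4 ⇒ order 3.
b·(c∘Ac): (-1920065/29073642)·(-221/245) + (-213975/4845607)·32/81 = 408259/9691214 ≠ 1/8
b·Ac²: (-1920065/29073642)·(-289/70) + (-213975/4845607)·7073/15750 = 39580019/156550380 ≠ 1/12
b·A²c: (-213975/4845607)·17/5 = -727515/4845607 ≠ 1/24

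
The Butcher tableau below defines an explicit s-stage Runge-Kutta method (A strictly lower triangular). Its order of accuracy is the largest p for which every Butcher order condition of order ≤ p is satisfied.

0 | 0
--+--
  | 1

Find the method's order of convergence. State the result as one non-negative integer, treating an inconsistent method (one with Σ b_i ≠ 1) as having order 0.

b = (1)
c = (0)
Σ b_i: 1·1 = 1 ✓; 1 stage ⇒ order 1.

1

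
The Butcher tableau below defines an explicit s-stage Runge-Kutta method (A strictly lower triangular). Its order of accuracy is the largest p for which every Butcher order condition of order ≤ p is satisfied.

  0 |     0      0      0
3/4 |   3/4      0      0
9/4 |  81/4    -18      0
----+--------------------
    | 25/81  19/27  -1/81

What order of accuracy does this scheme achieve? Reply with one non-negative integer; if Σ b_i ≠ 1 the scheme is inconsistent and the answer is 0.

3

b = (25/81, 19/27, -1/81)
c = (0, 3/4, 9/4)
Ac = (0, 0, -27/2)
Σ b_i: 25/81·1 + 19/27·1 + (-1/81)·1 = 1 ✓
b·c: 19/27·3/4 + (-1/81)·9/4 = 1/2 ✓
b·c²: 19/27·9/16 + (-1/81)·81/16 = 1/3 ✓
b·Ac: (-1/81)·(-27/2) = 1/6 ✓; 3 stages ⇒ order 3.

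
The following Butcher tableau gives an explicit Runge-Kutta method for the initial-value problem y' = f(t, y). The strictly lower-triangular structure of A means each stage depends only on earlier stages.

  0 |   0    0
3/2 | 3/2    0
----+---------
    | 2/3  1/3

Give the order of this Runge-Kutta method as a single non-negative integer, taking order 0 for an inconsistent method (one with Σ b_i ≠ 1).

b = (2/3, 1/3)
c = (0, 3/2)
Σ b_i: 2/3·1 + 1/3·1 = 1 ✓
b·c: 1/3·3/2 = 1/2 ✓; 2 stages ⇒ order 2.

2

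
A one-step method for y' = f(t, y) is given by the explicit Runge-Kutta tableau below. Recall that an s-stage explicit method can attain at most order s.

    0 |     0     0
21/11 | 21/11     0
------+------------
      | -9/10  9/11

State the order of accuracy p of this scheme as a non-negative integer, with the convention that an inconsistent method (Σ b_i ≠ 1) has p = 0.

0

b = (-9/10, 9/11)
c = (0, 21/11)
Σ b_i: (-9/10)·1 + 9/11·1 = -9/110 ≠ 1 ⇒ order 0.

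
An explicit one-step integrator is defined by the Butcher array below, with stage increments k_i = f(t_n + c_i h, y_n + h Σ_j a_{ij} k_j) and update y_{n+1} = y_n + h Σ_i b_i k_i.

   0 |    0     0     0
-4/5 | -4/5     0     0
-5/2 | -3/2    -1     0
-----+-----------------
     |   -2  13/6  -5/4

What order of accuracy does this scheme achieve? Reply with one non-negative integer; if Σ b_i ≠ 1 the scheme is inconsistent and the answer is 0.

b = (-2, 13/6, -5/4)
c = (0, -4/5, -5/2)
Ac = (0, 0, 4/5)
Σ b_i: (-2)·1 + 13/6·1 + (-5/4)·1 = -13/12 ≠ 1 ⇒ order 0.

0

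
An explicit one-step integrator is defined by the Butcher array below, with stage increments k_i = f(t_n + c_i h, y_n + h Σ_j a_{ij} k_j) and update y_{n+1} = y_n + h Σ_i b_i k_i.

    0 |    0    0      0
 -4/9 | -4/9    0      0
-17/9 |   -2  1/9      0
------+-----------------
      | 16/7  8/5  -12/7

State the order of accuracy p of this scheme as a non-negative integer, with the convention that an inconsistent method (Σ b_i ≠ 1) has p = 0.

b = (16/7, 8/5, -12/7)
c = (0, -4/9, -17/9)
Ac = (0, 0, -4/81)
Σ b_i: 16/7·1 + 8/5·1 + (-12/7)·1 = 76/35 ≠ 1 ⇒ order 0.

0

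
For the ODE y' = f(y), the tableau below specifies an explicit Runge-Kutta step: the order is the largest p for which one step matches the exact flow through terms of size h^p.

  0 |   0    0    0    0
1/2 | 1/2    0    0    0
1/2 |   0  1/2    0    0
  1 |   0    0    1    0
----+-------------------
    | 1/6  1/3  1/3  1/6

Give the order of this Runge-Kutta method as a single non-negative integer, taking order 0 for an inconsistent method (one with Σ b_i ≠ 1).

4

b = (1/6, 1/3, 1/3, 1/6)
c = (0, 1/2, 1/2, 1)
Ac = (0, 0, 1/4, 1/2)
Σ b_i: 1/6·1 + 1/3·1 + 1/3·1 + 1/6·1 = 1 ✓
b·c: 1/3·1/2 + 1/3·1/2 + 1/6·1 = 1/2 ✓
b·c²: 1/3·1/4 + 1/3·1/4 + 1/6·1 = 1/3 ✓
b·Ac: 1/3·1/4 + 1/6·1/2 = 1/6 ✓
b·c³: 1/3·1/8 + 1/3·1/8 + 1/6·1 = 1/4 ✓
b·(c∘Ac): 1/3·1/8 + 1/6·1/2 = 1/8 ✓
b·Ac²: 1/3·1/8 + 1/6·1/4 = 1/12 ✓
b·A²c: 1/6·1/4 = 1/24 ✓; 4 stages ⇒ order 4.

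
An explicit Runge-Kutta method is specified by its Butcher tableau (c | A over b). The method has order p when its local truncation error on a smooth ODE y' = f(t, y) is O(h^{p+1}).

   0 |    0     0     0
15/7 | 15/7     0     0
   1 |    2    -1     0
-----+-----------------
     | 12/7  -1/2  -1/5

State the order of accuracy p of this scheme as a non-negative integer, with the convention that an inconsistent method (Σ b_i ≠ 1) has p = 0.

0

b = (12/7, -1/2, -1/5)
c = (0, 15/7, 1)
Ac = (0, 0, -15/7)
Σ b_i: 12/7·1 + (-1/2)·1 + (-1/5)·1 = 71/70 ≠ 1 ⇒ order 0.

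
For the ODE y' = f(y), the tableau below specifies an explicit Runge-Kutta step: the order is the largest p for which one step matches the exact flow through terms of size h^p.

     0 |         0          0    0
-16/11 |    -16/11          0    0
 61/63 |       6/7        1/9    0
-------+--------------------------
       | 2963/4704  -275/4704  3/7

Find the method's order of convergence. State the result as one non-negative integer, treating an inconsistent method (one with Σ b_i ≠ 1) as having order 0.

b = (2963/4704, -275/4704, 3/7)
c = (0, -16/11, 61/63)
Ac = (0, 0, -16/99)
Σ b_i: 2963/4704·1 + (-275/4704)·1 + 3/7·1 = 1 ✓
b·c: (-275/4704)·(-16/11) + 3/7·61/63 = 1/2 ✓
b·c²: (-275/4704)·256/121 + 3/7·3721/3969 = 28331/101871 ≠ 1/3 ⇒ order 2.
b·Ac: 3/7·(-16/99) = -16/231 ≠ 1/6

2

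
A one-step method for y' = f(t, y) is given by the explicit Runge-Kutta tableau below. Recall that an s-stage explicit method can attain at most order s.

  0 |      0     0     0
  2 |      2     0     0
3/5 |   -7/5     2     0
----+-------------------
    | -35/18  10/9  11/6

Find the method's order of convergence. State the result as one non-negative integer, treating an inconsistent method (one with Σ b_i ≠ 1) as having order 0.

1

b = (-35/18, 10/9, 11/6)
c = (0, 2, 3/5)
Ac = (0, 0, 4)
Σ b_i: (-35/18)·1 + 10/9·1 + 11/6·1 = 1 ✓
b·c: 10/9·2 + 11/6·3/5 = 299/90 ≠ 1/2 ⇒ order 1.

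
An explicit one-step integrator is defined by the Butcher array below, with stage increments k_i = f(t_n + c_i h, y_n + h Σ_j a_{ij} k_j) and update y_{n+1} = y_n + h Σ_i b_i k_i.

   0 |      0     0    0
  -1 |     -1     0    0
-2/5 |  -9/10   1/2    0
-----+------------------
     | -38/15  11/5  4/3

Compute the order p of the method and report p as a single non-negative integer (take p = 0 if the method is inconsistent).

b = (-38/15, 11/5, 4/3)
c = (0, -1, -2/5)
Ac = (0, 0, -1/2)
Σ b_i: (-38/15)·1 + 11/5·1 + 4/3·1 = 1 ✓
b·c: 11/5·(-1) + 4/3·(-2/5) = -41/15 ≠ 1/2 ⇒ order 1.

1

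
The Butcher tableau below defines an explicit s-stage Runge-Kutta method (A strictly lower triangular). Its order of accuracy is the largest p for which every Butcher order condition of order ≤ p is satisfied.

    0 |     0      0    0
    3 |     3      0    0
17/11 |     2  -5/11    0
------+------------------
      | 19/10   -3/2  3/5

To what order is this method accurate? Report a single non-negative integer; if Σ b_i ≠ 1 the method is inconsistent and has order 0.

b = (19/10, -3/2, 3/5)
c = (0, 3, 17/11)
Ac = (0, 0, -15/11)
Σ b_i: 19/10·1 + (-3/2)·1 + 3/5·1 = 1 ✓
b·c: (-3/2)·3 + 3/5·17/11 = -393/110 ≠ 1/2 ⇒ order 1.

1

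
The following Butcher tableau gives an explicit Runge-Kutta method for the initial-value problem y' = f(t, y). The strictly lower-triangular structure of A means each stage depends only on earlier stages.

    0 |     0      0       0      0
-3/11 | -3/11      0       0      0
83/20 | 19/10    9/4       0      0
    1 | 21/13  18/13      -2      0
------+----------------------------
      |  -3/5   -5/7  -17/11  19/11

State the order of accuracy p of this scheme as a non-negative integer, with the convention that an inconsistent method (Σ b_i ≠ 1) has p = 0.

b = (-3/5, -5/7, -17/11, 19/11)
c = (0, -3/11, 83/20, 1)
Ac = (0, 0, -27/44, -12409/1430)
Σ b_i: (-3/5)·1 + (-5/7)·1 + (-17/11)·1 + 19/11·1 = -436/385 ≠ 1 ⇒ order 0.

0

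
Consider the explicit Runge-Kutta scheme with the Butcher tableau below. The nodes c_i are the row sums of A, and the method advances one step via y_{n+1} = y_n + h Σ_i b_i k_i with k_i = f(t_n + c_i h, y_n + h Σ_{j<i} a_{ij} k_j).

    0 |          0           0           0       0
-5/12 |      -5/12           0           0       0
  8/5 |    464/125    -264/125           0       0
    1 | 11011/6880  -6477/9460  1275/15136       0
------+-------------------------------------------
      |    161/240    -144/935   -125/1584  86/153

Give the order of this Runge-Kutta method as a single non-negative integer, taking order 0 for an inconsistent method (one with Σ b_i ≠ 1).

b = (161/240, -144/935, -125/1584, 86/153)
c = (0, -5/12, 8/5, 1)
Ac = (0, 0, 22/25, 289/688)
Σ b_i: 161/240·1 + (-144/935)·1 + (-125/1584)·1 + 86/153·1 = 1 ✓
b·c: (-144/935)·(-5/12) + (-125/1584)·8/5 + 86/153·1 = 1/2 ✓
b·c²: (-144/935)·25/144 + (-125/1584)·64/25 + 86/153·1 = 1/3 ✓
b·Ac: (-125/1584)·22/25 + 86/153·289/688 = 1/6 ✓
b·c³: (-144/935)·(-125/1728) + (-125/1584)·512/125 + 86/153·1 = 1/4 ✓
b·(c∘Ac): (-125/1584)·176/125 + 86/153·289/688 = 1/8 ✓
b·Ac²: (-125/1584)·(-11/30) + 86/153·799/8256 = 1/12 ✓
b·A²c: 86/153·51/688 = 1/24 ✓; 4 stages ⇒ order 4.

4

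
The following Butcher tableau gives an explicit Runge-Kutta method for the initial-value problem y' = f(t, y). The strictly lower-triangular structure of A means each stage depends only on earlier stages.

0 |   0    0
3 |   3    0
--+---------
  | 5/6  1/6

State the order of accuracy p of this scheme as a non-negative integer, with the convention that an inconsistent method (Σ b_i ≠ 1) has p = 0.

b = (5/6, 1/6)
c = (0, 3)
Σ b_i: 5/6·1 + 1/6·1 = 1 ✓
b·c: 1/6·3 = 1/2 ✓; 2 stages ⇒ order 2.

2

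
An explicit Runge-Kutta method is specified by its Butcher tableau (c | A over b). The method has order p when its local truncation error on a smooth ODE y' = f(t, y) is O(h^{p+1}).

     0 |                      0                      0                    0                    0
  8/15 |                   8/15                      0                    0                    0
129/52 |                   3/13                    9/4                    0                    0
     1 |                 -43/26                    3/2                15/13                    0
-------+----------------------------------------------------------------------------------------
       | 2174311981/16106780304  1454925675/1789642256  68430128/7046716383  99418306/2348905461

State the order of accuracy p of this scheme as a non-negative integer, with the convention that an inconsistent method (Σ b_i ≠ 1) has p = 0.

b = (2174311981/16106780304, 1454925675/1789642256, 68430128/7046716383, 99418306/2348905461)
c = (0, 8/15, 129/52, 1)
Ac = (0, 0, 6/5, 12379/3380)
Σ b_i: 2174311981/16106780304·1 + 1454925675/1789642256·1 + 68430128/7046716383·1 + 99418306/2348905461·1 = 1 ✓
b·c: 1454925675/1789642256·8/15 + 68430128/7046716383·129/52 + 99418306/2348905461·1 = 1/2 ✓
b·c²: 1454925675/1789642256·64/225 + 68430128/7046716383·16641/2704 + 99418306/2348905461·1 = 1/3 ✓
b·Ac: 68430128/7046716383·6/5 + 99418306/2348905461·12379/3380 = 1/6 ✓
b·c³: 1454925675/1789642256·512/3375 + 68430128/7046716383·2146689/140608 + 99418306/2348905461·1 = 82162461161/261735179940 ≠ 1/4 ⇒ order 3.
b·(c∘Ac): 68430128/7046716383·387/130 + 99418306/2348905461·12379/3380 = 617165621/3355579230 ≠ 1/8
b·Ac²: 68430128/7046716383·16/25 + 99418306/2348905461·19845989/2636400 = 170037354271/523470359880 ≠ 1/12
b·A²c: 99418306/2348905461·18/13 = 45885372/782968487 ≠ 1/24

3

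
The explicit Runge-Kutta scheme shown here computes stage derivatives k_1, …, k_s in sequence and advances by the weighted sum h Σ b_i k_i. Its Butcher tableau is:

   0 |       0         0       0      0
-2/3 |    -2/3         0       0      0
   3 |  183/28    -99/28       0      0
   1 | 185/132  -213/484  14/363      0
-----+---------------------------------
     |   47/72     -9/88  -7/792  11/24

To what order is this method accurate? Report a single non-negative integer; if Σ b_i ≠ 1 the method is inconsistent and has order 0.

b = (47/72, -9/88, -7/792, 11/24)
c = (0, -2/3, 3, 1)
Ac = (0, 0, 33/14, 9/22)
Σ b_i: 47/72·1 + (-9/88)·1 + (-7/792)·1 + 11/24·1 = 1 ✓
b·c: (-9/88)·(-2/3) + (-7/792)·3 + 11/24·1 = 1/2 ✓
b·c²: (-9/88)·4/9 + (-7/792)·9 + 11/24·1 = 1/3 ✓
b·Ac: (-7/792)·33/14 + 11/24·9/22 = 1/6 ✓
b·c³: (-9/88)·(-8/27) + (-7/792)·27 + 11/24·1 = 1/4 ✓
b·(c∘Ac): (-7/792)·99/14 + 11/24·9/22 = 1/8 ✓
b·Ac²: (-7/792)·(-11/7) + 11/24·5/33 = 1/12 ✓
b·A²c: 11/24·1/11 = 1/24 ✓; 4 stages ⇒ order 4.

4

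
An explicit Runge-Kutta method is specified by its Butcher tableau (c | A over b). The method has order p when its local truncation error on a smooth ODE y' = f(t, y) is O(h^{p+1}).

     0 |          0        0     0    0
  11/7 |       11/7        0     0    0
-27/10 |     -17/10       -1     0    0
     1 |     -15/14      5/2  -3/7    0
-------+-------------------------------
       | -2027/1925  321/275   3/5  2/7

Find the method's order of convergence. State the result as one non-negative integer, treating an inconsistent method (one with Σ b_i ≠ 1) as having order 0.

2

b = (-2027/1925, 321/275, 3/5, 2/7)
c = (0, 11/7, -27/10, 1)
Ac = (0, 0, -11/7, 178/35)
Σ b_i: (-2027/1925)·1 + 321/275·1 + 3/5·1 + 2/7·1 = 1 ✓
b·c: 321/275·11/7 + 3/5·(-27/10) + 2/7·1 = 1/2 ✓
b·c²: 321/275·121/49 + 3/5·729/100 + 2/7·1 = 184783/24500 ≠ 1/3 ⇒ order 2.
b·Ac: 3/5·(-11/7) + 2/7·178/35 = 25/49 ≠ 1/6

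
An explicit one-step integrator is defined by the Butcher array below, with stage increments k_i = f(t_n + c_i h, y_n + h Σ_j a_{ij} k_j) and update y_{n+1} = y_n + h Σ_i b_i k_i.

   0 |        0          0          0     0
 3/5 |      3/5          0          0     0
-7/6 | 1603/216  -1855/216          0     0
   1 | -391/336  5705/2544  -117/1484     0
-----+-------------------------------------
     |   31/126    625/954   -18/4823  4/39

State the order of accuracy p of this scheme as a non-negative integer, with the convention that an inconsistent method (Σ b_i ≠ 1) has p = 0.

4

b = (31/126, 625/954, -18/4823, 4/39)
c = (0, 3/5, -7/6, 1)
Ac = (0, 0, -371/72, 23/16)
Σ b_i: 31/126·1 + 625/954·1 + (-18/4823)·1 + 4/39·1 = 1 ✓
b·c: 625/954·3/5 + (-18/4823)·(-7/6) + 4/39·1 = 1/2 ✓
b·c²: 625/954·9/25 + (-18/4823)·49/36 + 4/39·1 = 1/3 ✓
b·Ac: (-18/4823)·(-371/72) + 4/39·23/16 = 1/6 ✓
b·c³: 625/954·27/125 + (-18/4823)·(-343/216) + 4/39·1 = 1/4 ✓
b·(c∘Ac): (-18/4823)·2597/432 + 4/39·23/16 = 1/8 ✓
b·Ac²: (-18/4823)·(-371/120) + 4/39·7/10 = 1/12 ✓
b·A²c: 4/39·13/32 = 1/24 ✓; 4 stages ⇒ order 4.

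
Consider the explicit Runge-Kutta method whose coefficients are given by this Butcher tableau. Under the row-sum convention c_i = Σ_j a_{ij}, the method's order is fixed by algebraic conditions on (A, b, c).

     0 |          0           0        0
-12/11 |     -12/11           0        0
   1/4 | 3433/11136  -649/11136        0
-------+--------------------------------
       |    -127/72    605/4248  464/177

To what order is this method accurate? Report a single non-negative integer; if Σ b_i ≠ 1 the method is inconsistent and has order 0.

b = (-127/72, 605/4248, 464/177)
c = (0, -12/11, 1/4)
Ac = (0, 0, 59/928)
Σ b_i: (-127/72)·1 + 605/4248·1 + 464/177·1 = 1 ✓
b·c: 605/4248·(-12/11) + 464/177·1/4 = 1/2 ✓
b·c²: 605/4248·144/121 + 464/177·1/16 = 1/3 ✓
b·Ac: 464/177·59/928 = 1/6 ✓; 3 stages ⇒ order 3.

3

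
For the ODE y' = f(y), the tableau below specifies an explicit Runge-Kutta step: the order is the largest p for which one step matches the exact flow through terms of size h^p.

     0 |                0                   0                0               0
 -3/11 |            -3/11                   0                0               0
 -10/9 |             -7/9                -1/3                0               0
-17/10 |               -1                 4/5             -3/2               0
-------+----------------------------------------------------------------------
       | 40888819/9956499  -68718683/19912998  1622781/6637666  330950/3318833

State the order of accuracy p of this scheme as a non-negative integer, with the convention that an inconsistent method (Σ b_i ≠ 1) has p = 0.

3

b = (40888819/9956499, -68718683/19912998, 1622781/6637666, 330950/3318833)
c = (0, -3/11, -10/9, -17/10)
Ac = (0, 0, 1/11, 239/165)
Σ b_i: 40888819/9956499·1 + (-68718683/19912998)·1 + 1622781/6637666·1 + 330950/3318833·1 = 1 ✓
b·c: (-68718683/19912998)·(-3/11) + 1622781/6637666·(-10/9) + 330950/3318833·(-17/10) = 1/2 ✓
b·c²: (-68718683/19912998)·9/121 + 1622781/6637666·100/81 + 330950/3318833·289/100 = 1/3 ✓
b·Ac: 1622781/6637666·1/11 + 330950/3318833·239/165 = 1/6 ✓
b·c³: (-68718683/19912998)·(-27/1331) + 1622781/6637666·(-1000/729) + 330950/3318833·(-4913/1000) = -14889463769/19713868020 ≠ 1/4 ⇒ order 3.
b·(c∘Ac): 1622781/6637666·(-10/99) + 330950/3318833·(-4063/1650) = -29597632/109521489 ≠ 1/8
b·Ac²: 1622781/6637666·(-3/121) + 330950/3318833·(-29278/16335) = -364296991/1971386802 ≠ 1/12
b·A²c: 330950/3318833·(-3/22) = -496425/36507163 ≠ 1/24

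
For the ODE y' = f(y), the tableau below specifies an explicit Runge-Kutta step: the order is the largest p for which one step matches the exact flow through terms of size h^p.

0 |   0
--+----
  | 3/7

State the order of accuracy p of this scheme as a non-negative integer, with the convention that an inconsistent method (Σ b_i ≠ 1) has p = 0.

b = (3/7)
c = (0)
Σ b_i: 3/7·1 = 3/7 ≠ 1 ⇒ order 0.

0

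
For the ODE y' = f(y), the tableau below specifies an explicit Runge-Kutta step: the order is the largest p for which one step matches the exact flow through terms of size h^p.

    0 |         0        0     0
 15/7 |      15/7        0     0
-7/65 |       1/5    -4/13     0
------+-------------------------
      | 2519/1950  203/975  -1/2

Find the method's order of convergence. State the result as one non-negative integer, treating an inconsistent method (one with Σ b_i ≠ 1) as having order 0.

b = (2519/1950, 203/975, -1/2)
c = (0, 15/7, -7/65)
Ac = (0, 0, -60/91)
Σ b_i: 2519/1950·1 + 203/975·1 + (-1/2)·1 = 1 ✓
b·c: 203/975·15/7 + (-1/2)·(-7/65) = 1/2 ✓
b·c²: 203/975·225/49 + (-1/2)·49/4225 = 56207/59150 ≠ 1/3 ⇒ order 2.
b·Ac: (-1/2)·(-60/91) = 30/91 ≠ 1/6

2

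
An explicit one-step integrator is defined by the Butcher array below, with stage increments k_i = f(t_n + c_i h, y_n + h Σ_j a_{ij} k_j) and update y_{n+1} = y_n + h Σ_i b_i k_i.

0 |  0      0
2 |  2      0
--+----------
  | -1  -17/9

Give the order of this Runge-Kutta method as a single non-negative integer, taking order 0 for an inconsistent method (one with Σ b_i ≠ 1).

0

b = (-1, -17/9)
c = (0, 2)
Σ b_i: (-1)·1 + (-17/9)·1 = -26/9 ≠ 1 ⇒ order 0.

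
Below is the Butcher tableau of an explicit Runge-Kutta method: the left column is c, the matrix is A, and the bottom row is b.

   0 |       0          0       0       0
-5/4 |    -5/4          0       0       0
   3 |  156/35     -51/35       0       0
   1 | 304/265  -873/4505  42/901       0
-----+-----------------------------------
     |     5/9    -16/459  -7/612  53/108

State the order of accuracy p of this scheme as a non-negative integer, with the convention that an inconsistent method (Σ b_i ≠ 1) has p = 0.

b = (5/9, -16/459, -7/612, 53/108)
c = (0, -5/4, 3, 1)
Ac = (0, 0, 51/28, 81/212)
Σ b_i: 5/9·1 + (-16/459)·1 + (-7/612)·1 + 53/108·1 = 1 ✓
b·c: (-16/459)·(-5/4) + (-7/612)·3 + 53/108·1 = 1/2 ✓
b·c²: (-16/459)·25/16 + (-7/612)·9 + 53/108·1 = 1/3 ✓
b·Ac: (-7/612)·51/28 + 53/108·81/212 = 1/6 ✓
b·c³: (-16/459)·(-125/64) + (-7/612)·27 + 53/108·1 = 1/4 ✓
b·(c∘Ac): (-7/612)·153/28 + 53/108·81/212 = 1/8 ✓
b·Ac²: (-7/612)·(-255/112) + 53/108·99/848 = 1/12 ✓
b·A²c: 53/108·9/106 = 1/24 ✓; 4 stages ⇒ order 4.

4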